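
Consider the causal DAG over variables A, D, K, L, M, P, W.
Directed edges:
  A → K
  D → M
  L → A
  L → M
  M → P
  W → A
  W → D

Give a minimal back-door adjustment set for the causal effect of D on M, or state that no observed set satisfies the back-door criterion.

desc(D)\{D}={M,P}; candidates ⊆ {A,K,L,W}.
∅: D⊥M given ∅ in G with D→· removed — back-door holds.

D→M: minimal back-door set ∅.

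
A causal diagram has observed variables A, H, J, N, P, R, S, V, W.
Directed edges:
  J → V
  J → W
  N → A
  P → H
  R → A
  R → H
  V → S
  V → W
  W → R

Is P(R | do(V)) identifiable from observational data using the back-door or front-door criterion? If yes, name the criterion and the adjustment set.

P(R|do(V)): backdoor, adjust for {J}.

desc(V)\{V}={A,H,R,S,W}; candidates ⊆ {J,N,P}.
size 0: {}; under {} V still reaches {A,H,J,R,W} ∋ R.
{J}: V⊥R given {J} in G with V→· removed — back-door holds.
P(R|do(V)) = Σ_{J} P(R|V,J)·P(J).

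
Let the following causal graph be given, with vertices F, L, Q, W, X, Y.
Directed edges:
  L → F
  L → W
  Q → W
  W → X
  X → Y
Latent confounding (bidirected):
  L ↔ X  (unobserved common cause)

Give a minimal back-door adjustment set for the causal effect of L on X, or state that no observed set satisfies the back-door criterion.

desc(L)\{L}={F,W,X,Y}; candidates ⊆ {Q}.
L↔X: latent back-door arc(s) into L.
size 0: {}; under {} L still reaches {X,Y} ∋ X.
size 1: {Q}; under {Q} L still reaches {X,Y} ∋ X.
L↔X cannot be blocked by any observed set — no back-door set.

L→X: no observed back-door set.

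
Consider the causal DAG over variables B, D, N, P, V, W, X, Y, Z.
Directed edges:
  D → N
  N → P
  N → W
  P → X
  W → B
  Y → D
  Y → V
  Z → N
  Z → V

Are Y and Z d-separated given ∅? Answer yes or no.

Bayes-Ball from Y | ∅ reaches {B,D,N,P,V,W,X}.
Z ∉ reach(Y|∅) ⇒ Y ⊥ Z | ∅.

Yes — Y ⊥ Z | ∅.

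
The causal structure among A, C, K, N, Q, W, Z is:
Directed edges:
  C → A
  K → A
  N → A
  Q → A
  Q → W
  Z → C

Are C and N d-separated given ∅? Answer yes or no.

Yes — C ⊥ N | ∅.

Bayes-Ball from C | ∅ reaches {A,Z}.
N ∉ reach(C|∅) ⇒ C ⊥ N | ∅.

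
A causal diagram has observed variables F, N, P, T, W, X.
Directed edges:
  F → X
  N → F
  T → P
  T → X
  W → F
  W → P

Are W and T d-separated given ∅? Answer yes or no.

Yes — W ⊥ T | ∅.

Bayes-Ball from W | ∅ reaches {F,P,X}.
T ∉ reach(W|∅) ⇒ W ⊥ T | ∅.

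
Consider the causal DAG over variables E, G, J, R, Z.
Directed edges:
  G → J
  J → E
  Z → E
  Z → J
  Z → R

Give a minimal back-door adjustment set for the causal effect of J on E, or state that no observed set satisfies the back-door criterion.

desc(J)\{J}={E}; candidates ⊆ {G,R,Z}.
size 0: {}; under {} J still reaches {E,G,R,Z} ∋ E.
{Z}: J⊥E given {Z} in G with J→· removed — back-door holds.

J→E: minimal back-door set {Z}.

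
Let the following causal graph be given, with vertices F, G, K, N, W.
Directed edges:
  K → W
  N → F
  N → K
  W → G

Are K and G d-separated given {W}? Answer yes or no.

Bayes-Ball from K | {W} reaches {F,N}.
G ∉ reach(K|{W}) ⇒ K ⊥ G | {W}.

Yes — K ⊥ G | {W}.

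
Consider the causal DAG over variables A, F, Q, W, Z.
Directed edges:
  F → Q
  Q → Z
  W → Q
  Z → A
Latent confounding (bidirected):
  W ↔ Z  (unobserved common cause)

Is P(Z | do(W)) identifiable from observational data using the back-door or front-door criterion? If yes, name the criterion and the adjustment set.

P(Z|do(W)): frontdoor, adjust for {Q}.

desc(W)\{W}={A,Q,Z}; candidates ⊆ {F}.
W↔Z: latent back-door arc(s) into W.
size 0: {}; under {} W still reaches {A,Z} ∋ Z.
size 1: {F}; under {F} W still reaches {A,Z} ∋ Z.
W↔Z cannot be blocked by any observed set — no back-door set.
{Q}: (i) intercepts every directed W→Z path; (ii) no back-door W→{Q}; (iii) {W} blocks every back-door {Q}→Z. Front-door holds.
P(Z|do(W)) = Σ_{Q} P(Q|W) Σ_{W'} P(Z|Q,W')P(W').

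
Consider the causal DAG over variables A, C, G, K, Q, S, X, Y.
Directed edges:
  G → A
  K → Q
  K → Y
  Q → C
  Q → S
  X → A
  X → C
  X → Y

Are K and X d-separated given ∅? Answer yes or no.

Bayes-Ball from K | ∅ reaches {C,Q,S,Y}.
X ∉ reach(K|∅) ⇒ K ⊥ X | ∅.

Yes — K ⊥ X | ∅.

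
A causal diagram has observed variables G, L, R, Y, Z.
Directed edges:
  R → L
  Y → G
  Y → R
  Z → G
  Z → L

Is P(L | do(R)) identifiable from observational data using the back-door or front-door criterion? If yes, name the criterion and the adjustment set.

P(L|do(R)): backdoor, adjust for ∅.

desc(R)\{R}={L}; candidates ⊆ {G,Y,Z}.
∅: R⊥L given ∅ in G with R→· removed — back-door holds.
P(L|do(R)) = P(L|R) — no adjustment needed.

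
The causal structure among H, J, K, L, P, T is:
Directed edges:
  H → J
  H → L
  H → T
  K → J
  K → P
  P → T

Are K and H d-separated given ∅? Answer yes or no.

Bayes-Ball from K | ∅ reaches {J,P,T}.
H ∉ reach(K|∅) ⇒ K ⊥ H | ∅.

Yes — K ⊥ H | ∅.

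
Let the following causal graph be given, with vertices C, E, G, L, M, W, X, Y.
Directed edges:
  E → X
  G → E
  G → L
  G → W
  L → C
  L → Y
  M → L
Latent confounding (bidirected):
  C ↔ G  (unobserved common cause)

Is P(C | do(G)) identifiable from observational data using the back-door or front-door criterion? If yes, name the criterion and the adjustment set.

P(C|do(G)): frontdoor, adjust for {L}.

desc(G)\{G}={C,E,L,W,X,Y}; candidates ⊆ {M}.
G↔C: latent back-door arc(s) into G.
size 0: {}; under {} G still reaches {C} ∋ C.
size 1: {M}; under {M} G still reaches {C} ∋ C.
G↔C cannot be blocked by any observed set — no back-door set.
{L}: (i) intercepts every directed G→C path; (ii) no back-door G→{L}; (iii) {G} blocks every back-door {L}→C. Front-door holds.
P(C|do(G)) = Σ_{L} P(L|G) Σ_{G'} P(C|L,G')P(G').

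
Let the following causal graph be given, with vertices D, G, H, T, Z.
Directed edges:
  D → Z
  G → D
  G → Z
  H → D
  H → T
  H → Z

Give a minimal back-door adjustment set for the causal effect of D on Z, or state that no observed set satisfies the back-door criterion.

D→Z: minimal back-door set {G, H}.

desc(D)\{D}={Z}; candidates ⊆ {G,H,T}.
size 0: {}; under {} D still reaches {G,H,T,Z} ∋ Z.
size 1: {G}, {H}, {T}; under {G} D still reaches {H,T,Z} ∋ Z.
{G,H}: D⊥Z given {G,H} in G with D→· removed — back-door holds.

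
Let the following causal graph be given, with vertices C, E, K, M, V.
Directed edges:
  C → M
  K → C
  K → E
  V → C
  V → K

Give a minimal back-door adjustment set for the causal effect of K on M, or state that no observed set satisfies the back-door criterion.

desc(K)\{K}={C,E,M}; candidates ⊆ {V}.
size 0: {}; under {} K still reaches {C,M,V} ∋ M.
{V}: K⊥M given {V} in G with K→· removed — back-door holds.

K→M: minimal back-door set {V}.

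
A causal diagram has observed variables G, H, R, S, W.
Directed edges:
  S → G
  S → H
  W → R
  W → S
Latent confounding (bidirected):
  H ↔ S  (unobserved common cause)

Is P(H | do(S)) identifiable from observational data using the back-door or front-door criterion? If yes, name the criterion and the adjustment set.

desc(S)\{S}={G,H}; candidates ⊆ {R,W}.
S↔H: latent back-door arc(s) into S.
size 0: {}; under {} S still reaches {H,R,W} ∋ H.
size 1: {R}, {W}; under {R} S still reaches {H,W} ∋ H.
size 2: {R,W}; under {R,W} S still reaches {H} ∋ H.
S↔H cannot be blocked by any observed set — no back-door set.
No mediator lies on a directed S→…→H path.
Neither criterion identifies P(H|do(S)) in this graph.

P(H|do(S)): not identifiable (no BD/FD set).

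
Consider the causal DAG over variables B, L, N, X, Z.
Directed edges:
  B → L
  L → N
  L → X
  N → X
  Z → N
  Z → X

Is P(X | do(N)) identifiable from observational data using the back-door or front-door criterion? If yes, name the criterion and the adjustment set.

P(X|do(N)): backdoor, adjust for {L, Z}.

desc(N)\{N}={X}; candidates ⊆ {B,L,Z}.
size 0: {}; under {} N still reaches {B,L,X,Z} ∋ X.
size 1: {B}, {L}, {Z}; under {B} N still reaches {L,X,Z} ∋ X.
{L,Z}: N⊥X given {L,Z} in G with N→· removed — back-door holds.
P(X|do(N)) = Σ_{L,Z} P(X|N,L,Z)·P(L,Z).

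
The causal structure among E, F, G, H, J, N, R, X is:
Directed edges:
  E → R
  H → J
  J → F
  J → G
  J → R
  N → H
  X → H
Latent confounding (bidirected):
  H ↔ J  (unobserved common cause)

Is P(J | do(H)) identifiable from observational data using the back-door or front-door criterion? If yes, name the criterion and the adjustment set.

P(J|do(H)): not identifiable (no BD/FD set).

desc(H)\{H}={F,G,J,R}; candidates ⊆ {E,N,X}.
H↔J: latent back-door arc(s) into H.
size 0: {}; under {} H still reaches {F,G,J,N,R,X} ∋ J.
size 1: {E}, {N}, {X}; under {E} H still reaches {F,G,J,N,R,X} ∋ J.
size 2: {E,N}, {E,X}, {N,X}; under {E,N} H still reaches {F,G,J,R,X} ∋ J.
H↔J cannot be blocked by any observed set — no back-door set.
No mediator lies on a directed H→…→J path.
Neither criterion identifies P(J|do(H)) in this graph.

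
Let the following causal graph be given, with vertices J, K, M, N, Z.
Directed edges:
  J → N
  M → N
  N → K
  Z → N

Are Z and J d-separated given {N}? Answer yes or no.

No — Z and J are d-connected given {N}.

Bayes-Ball from Z | {N} reaches {J,M}.
J ∈ reach(Z|{N}) ⇒ Z ⊥̸ J | {N}.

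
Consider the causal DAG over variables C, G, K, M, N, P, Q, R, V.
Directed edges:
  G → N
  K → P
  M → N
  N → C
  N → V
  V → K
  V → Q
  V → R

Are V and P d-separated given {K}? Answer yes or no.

Bayes-Ball from V | {K} reaches {C,G,M,N,Q,R}.
P ∉ reach(V|{K}) ⇒ V ⊥ P | {K}.

Yes — V ⊥ P | {K}.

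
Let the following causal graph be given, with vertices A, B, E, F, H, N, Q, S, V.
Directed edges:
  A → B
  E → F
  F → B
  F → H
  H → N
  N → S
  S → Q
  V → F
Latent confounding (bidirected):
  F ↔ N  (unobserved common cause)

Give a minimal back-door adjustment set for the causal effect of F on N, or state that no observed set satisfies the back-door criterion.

desc(F)\{F}={B,H,N,Q,S}; candidates ⊆ {A,E,V}.
F↔N: latent back-door arc(s) into F.
size 0: {}; under {} F still reaches {E,N,Q,S,V} ∋ N.
size 1: {A}, {E}, {V}; under {A} F still reaches {E,N,Q,S,V} ∋ N.
size 2: {A,E}, {A,V}, {E,V}; under {A,E} F still reaches {N,Q,S,V} ∋ N.
F↔N cannot be blocked by any observed set — no back-door set.

F→N: no observed back-door set.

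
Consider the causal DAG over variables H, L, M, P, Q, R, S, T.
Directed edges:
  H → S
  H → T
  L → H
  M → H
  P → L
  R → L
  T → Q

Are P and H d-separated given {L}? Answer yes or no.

Yes — P ⊥ H | {L}.

Bayes-Ball from P | {L} reaches {R}.
H ∉ reach(P|{L}) ⇒ P ⊥ H | {L}.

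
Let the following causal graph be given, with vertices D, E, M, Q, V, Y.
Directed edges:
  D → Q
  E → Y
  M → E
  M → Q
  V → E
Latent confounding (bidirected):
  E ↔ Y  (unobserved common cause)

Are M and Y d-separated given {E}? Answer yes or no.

No — M and Y are d-connected given {E}.

Bayes-Ball from M | {E} reaches {Q,V,Y}.
Y ∈ reach(M|{E}) ⇒ M ⊥̸ Y | {E}.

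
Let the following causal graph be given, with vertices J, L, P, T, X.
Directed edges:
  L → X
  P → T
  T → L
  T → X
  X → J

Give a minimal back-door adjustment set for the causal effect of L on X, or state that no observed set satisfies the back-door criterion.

L→X: minimal back-door set {T}.

desc(L)\{L}={J,X}; candidates ⊆ {P,T}.
size 0: {}; under {} L still reaches {J,P,T,X} ∋ X.
{T}: L⊥X given {T} in G with L→· removed — back-door holds.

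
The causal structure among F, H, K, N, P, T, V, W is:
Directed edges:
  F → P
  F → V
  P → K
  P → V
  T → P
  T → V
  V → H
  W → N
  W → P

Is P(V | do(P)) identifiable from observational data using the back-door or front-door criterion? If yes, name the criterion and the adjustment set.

P(V|do(P)): backdoor, adjust for {F, T}.

desc(P)\{P}={H,K,V}; candidates ⊆ {F,N,T,W}.
size 0: {}; under {} P still reaches {F,H,N,T,V,W} ∋ V.
size 1: {F}, {N}, {T} …(+1); under {F} P still reaches {H,N,T,V,W} ∋ V.
{F,T}: P⊥V given {F,T} in G with P→· removed — back-door holds.
P(V|do(P)) = Σ_{F,T} P(V|P,F,T)·P(F,T).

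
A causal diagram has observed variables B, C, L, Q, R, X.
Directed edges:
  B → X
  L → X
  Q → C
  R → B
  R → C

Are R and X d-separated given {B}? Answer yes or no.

Yes — R ⊥ X | {B}.

Bayes-Ball from R | {B} reaches {C}.
X ∉ reach(R|{B}) ⇒ R ⊥ X | {B}.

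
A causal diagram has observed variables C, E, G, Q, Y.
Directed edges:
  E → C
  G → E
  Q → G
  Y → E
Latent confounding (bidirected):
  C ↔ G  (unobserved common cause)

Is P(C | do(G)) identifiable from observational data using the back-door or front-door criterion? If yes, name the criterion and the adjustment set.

P(C|do(G)): frontdoor, adjust for {E}.

desc(G)\{G}={C,E}; candidates ⊆ {Q,Y}.
G↔C: latent back-door arc(s) into G.
size 0: {}; under {} G still reaches {C,Q} ∋ C.
size 1: {Q}, {Y}; under {Q} G still reaches {C} ∋ C.
size 2: {Q,Y}; under {Q,Y} G still reaches {C} ∋ C.
G↔C cannot be blocked by any observed set — no back-door set.
{E}: (i) intercepts every directed G→C path; (ii) no back-door G→{E}; (iii) {G} blocks every back-door {E}→C. Front-door holds.
P(C|do(G)) = Σ_{E} P(E|G) Σ_{G'} P(C|E,G')P(G').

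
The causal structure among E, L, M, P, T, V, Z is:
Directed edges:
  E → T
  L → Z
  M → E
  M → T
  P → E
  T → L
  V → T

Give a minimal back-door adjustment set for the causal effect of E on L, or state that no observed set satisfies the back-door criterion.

desc(E)\{E}={L,T,Z}; candidates ⊆ {M,P,V}.
size 0: {}; under {} E still reaches {L,M,P,T,Z} ∋ L.
{M}: E⊥L given {M} in G with E→· removed — back-door holds.

E→L: minimal back-door set {M}.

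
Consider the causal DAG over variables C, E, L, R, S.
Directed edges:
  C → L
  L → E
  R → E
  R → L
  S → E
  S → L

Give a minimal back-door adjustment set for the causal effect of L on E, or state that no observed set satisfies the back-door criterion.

L→E: minimal back-door set {R, S}.

desc(L)\{L}={E}; candidates ⊆ {C,R,S}.
size 0: {}; under {} L still reaches {C,E,R,S} ∋ E.
size 1: {C}, {R}, {S}; under {C} L still reaches {E,R,S} ∋ E.
{R,S}: L⊥E given {R,S} in G with L→· removed — back-door holds.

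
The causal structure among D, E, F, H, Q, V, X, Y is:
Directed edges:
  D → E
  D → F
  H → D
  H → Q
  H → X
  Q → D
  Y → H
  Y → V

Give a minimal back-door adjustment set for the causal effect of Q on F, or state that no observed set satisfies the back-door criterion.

Q→F: minimal back-door set {H}.

desc(Q)\{Q}={D,E,F}; candidates ⊆ {H,V,X,Y}.
size 0: {}; under {} Q still reaches {D,E,F,H,V,X,Y} ∋ F.
{H}: Q⊥F given {H} in G with Q→· removed — back-door holds.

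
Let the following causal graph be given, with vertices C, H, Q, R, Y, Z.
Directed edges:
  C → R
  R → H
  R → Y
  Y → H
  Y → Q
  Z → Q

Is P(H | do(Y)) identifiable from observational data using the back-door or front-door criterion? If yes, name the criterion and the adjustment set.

P(H|do(Y)): backdoor, adjust for {R}.

desc(Y)\{Y}={H,Q}; candidates ⊆ {C,R,Z}.
size 0: {}; under {} Y still reaches {C,H,R} ∋ H.
{R}: Y⊥H given {R} in G with Y→· removed — back-door holds.
P(H|do(Y)) = Σ_{R} P(H|Y,R)·P(R).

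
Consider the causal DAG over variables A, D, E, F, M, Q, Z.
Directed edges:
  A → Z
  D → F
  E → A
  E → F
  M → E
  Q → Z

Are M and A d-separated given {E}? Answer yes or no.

Yes — M ⊥ A | {E}.

Bayes-Ball from M | {E} reaches ∅.
A ∉ reach(M|{E}) ⇒ M ⊥ A | {E}.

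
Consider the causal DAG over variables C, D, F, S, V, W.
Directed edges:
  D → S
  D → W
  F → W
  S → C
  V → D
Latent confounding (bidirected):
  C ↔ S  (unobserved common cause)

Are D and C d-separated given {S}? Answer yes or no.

No — D and C are d-connected given {S}.

Bayes-Ball from D | {S} reaches {C,V,W}.
C ∈ reach(D|{S}) ⇒ D ⊥̸ C | {S}.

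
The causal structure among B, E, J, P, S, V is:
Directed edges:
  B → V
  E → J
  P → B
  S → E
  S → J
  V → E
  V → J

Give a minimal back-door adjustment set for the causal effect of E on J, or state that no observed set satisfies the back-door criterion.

E→J: minimal back-door set {S, V}.

desc(E)\{E}={J}; candidates ⊆ {B,P,S,V}.
size 0: {}; under {} E still reaches {B,J,P,S,V} ∋ J.
size 1: {B}, {P}, {S} …(+1); under {B} E still reaches {J,S,V} ∋ J.
{S,V}: E⊥J given {S,V} in G with E→· removed — back-door holds.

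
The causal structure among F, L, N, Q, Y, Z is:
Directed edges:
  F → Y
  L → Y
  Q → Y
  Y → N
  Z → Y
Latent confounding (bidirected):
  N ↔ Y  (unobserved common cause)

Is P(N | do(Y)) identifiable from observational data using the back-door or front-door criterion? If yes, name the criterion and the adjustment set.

desc(Y)\{Y}={N}; candidates ⊆ {F,L,Q,Z}.
Y↔N: latent back-door arc(s) into Y.
size 0: {}; under {} Y still reaches {F,L,N,Q,Z} ∋ N.
size 1: {F}, {L}, {Q} …(+1); under {F} Y still reaches {L,N,Q,Z} ∋ N.
size 2: {F,L}, {F,Q}, {F,Z} …(+3); under {F,L} Y still reaches {N,Q,Z} ∋ N.
Y↔N cannot be blocked by any observed set — no back-door set.
No mediator lies on a directed Y→…→N path.
Neither criterion identifies P(N|do(Y)) in this graph.

P(N|do(Y)): not identifiable (no BD/FD set).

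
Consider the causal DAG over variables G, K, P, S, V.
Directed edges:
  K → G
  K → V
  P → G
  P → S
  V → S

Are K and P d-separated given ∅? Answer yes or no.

Bayes-Ball from K | ∅ reaches {G,S,V}.
P ∉ reach(K|∅) ⇒ K ⊥ P | ∅.

Yes — K ⊥ P | ∅.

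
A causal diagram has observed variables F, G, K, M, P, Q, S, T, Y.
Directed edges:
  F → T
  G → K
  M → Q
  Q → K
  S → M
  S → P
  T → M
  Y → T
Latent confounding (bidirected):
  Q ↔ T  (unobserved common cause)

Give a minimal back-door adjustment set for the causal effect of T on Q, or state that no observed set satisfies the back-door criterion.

T→Q: no observed back-door set.

desc(T)\{T}={K,M,Q}; candidates ⊆ {F,G,P,S,Y}.
T↔Q: latent back-door arc(s) into T.
size 0: {}; under {} T still reaches {F,K,Q,Y} ∋ Q.
size 1: {F}, {G}, {P} …(+2); under {F} T still reaches {K,Q,Y} ∋ Q.
size 2: {F,G}, {F,P}, {F,S} …(+7); under {F,G} T still reaches {K,Q,Y} ∋ Q.
T↔Q cannot be blocked by any observed set — no back-door set.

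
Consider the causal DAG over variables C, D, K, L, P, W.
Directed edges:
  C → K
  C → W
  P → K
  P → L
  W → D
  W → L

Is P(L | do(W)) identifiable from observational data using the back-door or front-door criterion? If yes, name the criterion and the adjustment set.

P(L|do(W)): backdoor, adjust for ∅.

desc(W)\{W}={D,L}; candidates ⊆ {C,K,P}.
∅: W⊥L given ∅ in G with W→· removed — back-door holds.
P(L|do(W)) = P(L|W) — no adjustment needed.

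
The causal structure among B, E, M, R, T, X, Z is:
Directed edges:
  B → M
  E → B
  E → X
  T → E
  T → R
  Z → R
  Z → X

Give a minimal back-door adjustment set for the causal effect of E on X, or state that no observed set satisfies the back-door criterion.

desc(E)\{E}={B,M,X}; candidates ⊆ {R,T,Z}.
∅: E⊥X given ∅ in G with E→· removed — back-door holds.

E→X: minimal back-door set ∅.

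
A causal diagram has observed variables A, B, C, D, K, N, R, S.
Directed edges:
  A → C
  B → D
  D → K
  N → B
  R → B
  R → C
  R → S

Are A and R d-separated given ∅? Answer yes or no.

Bayes-Ball from A | ∅ reaches {C}.
R ∉ reach(A|∅) ⇒ A ⊥ R | ∅.

Yes — A ⊥ R | ∅.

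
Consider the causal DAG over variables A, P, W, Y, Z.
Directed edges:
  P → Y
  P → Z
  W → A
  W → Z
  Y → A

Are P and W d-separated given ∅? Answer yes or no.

Bayes-Ball from P | ∅ reaches {A,Y,Z}.
W ∉ reach(P|∅) ⇒ P ⊥ W | ∅.

Yes — P ⊥ W | ∅.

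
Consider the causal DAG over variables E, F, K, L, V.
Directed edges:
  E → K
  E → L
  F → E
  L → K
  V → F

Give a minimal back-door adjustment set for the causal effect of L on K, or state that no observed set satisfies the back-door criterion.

desc(L)\{L}={K}; candidates ⊆ {E,F,V}.
size 0: {}; under {} L still reaches {E,F,K,V} ∋ K.
{E}: L⊥K given {E} in G with L→· removed — back-door holds.

L→K: minimal back-door set {E}.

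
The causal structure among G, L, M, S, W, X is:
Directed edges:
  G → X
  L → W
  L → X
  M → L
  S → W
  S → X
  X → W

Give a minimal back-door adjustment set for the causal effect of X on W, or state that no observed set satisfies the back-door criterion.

X→W: minimal back-door set {L, S}.

desc(X)\{X}={W}; candidates ⊆ {G,L,M,S}.
size 0: {}; under {} X still reaches {G,L,M,S,W} ∋ W.
size 1: {G}, {L}, {M} …(+1); under {G} X still reaches {L,M,S,W} ∋ W.
{L,S}: X⊥W given {L,S} in G with X→· removed — back-door holds.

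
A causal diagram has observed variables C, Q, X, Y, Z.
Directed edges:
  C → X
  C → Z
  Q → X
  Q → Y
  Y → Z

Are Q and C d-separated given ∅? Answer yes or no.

Bayes-Ball from Q | ∅ reaches {X,Y,Z}.
C ∉ reach(Q|∅) ⇒ Q ⊥ C | ∅.

Yes — Q ⊥ C | ∅.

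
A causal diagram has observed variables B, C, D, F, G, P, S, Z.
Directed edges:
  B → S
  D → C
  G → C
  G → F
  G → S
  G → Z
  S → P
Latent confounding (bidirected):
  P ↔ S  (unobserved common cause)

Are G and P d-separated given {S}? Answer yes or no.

No — G and P are d-connected given {S}.

Bayes-Ball from G | {S} reaches {B,C,F,P,Z}.
P ∈ reach(G|{S}) ⇒ G ⊥̸ P | {S}.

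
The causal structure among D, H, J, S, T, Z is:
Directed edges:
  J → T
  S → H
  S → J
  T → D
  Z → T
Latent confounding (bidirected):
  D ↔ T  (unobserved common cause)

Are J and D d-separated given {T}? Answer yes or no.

No — J and D are d-connected given {T}.

Bayes-Ball from J | {T} reaches {D,H,S,Z}.
D ∈ reach(J|{T}) ⇒ J ⊥̸ D | {T}.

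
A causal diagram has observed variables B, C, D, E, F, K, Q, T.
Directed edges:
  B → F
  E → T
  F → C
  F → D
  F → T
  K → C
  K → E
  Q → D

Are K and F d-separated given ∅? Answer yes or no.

Yes — K ⊥ F | ∅.

Bayes-Ball from K | ∅ reaches {C,E,T}.
F ∉ reach(K|∅) ⇒ K ⊥ F | ∅.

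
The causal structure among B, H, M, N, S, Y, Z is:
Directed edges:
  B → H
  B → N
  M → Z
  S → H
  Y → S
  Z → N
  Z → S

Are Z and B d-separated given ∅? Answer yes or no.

Yes — Z ⊥ B | ∅.

Bayes-Ball from Z | ∅ reaches {H,M,N,S}.
B ∉ reach(Z|∅) ⇒ Z ⊥ B | ∅.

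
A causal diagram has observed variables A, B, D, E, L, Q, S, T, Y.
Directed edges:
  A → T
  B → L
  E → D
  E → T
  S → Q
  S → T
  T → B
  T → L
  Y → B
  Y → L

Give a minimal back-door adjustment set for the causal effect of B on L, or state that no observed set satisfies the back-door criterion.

B→L: minimal back-door set {T, Y}.

desc(B)\{B}={L}; candidates ⊆ {A,D,E,Q,S,T,Y}.
size 0: {}; under {} B still reaches {A,D,E,L,Q,S,T,Y} ∋ L.
size 1: {A}, {D}, {E} …(+4); under {A} B still reaches {D,E,L,Q,S,T,Y} ∋ L.
{T,Y}: B⊥L given {T,Y} in G with B→· removed — back-door holds.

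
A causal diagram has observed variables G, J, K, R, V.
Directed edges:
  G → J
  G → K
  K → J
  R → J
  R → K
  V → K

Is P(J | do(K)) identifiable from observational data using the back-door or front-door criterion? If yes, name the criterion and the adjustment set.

P(J|do(K)): backdoor, adjust for {G, R}.

desc(K)\{K}={J}; candidates ⊆ {G,R,V}.
size 0: {}; under {} K still reaches {G,J,R,V} ∋ J.
size 1: {G}, {R}, {V}; under {G} K still reaches {J,R,V} ∋ J.
{G,R}: K⊥J given {G,R} in G with K→· removed — back-door holds.
P(J|do(K)) = Σ_{G,R} P(J|K,G,R)·P(G,R).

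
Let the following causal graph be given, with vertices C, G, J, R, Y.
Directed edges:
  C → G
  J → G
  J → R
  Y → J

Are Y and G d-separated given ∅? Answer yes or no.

No — Y and G are d-connected given ∅.

Bayes-Ball from Y | ∅ reaches {G,J,R}.
G ∈ reach(Y|∅) ⇒ Y ⊥̸ G | ∅.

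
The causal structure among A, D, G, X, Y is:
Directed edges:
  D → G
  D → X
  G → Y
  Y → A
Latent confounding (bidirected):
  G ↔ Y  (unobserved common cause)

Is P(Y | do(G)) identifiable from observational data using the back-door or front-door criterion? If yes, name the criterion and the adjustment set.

P(Y|do(G)): not identifiable (no BD/FD set).

desc(G)\{G}={A,Y}; candidates ⊆ {D,X}.
G↔Y: latent back-door arc(s) into G.
size 0: {}; under {} G still reaches {A,D,X,Y} ∋ Y.
size 1: {D}, {X}; under {D} G still reaches {A,Y} ∋ Y.
size 2: {D,X}; under {D,X} G still reaches {A,Y} ∋ Y.
G↔Y cannot be blocked by any observed set — no back-door set.
No mediator lies on a directed G→…→Y path.
Neither criterion identifies P(Y|do(G)) in this graph.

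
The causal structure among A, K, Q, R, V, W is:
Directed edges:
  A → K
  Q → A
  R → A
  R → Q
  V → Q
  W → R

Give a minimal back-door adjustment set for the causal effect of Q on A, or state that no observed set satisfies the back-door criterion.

Q→A: minimal back-door set {R}.

desc(Q)\{Q}={A,K}; candidates ⊆ {R,V,W}.
size 0: {}; under {} Q still reaches {A,K,R,V,W} ∋ A.
{R}: Q⊥A given {R} in G with Q→· removed — back-door holds.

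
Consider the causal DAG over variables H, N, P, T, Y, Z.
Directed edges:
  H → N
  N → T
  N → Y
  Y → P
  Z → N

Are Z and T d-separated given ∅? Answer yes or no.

Bayes-Ball from Z | ∅ reaches {N,P,T,Y}.
T ∈ reach(Z|∅) ⇒ Z ⊥̸ T | ∅.

No — Z and T are d-connected given ∅.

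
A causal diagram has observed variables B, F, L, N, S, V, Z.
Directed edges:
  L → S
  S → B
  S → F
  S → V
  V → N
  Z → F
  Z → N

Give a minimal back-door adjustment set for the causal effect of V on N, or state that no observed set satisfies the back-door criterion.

V→N: minimal back-door set ∅.

desc(V)\{V}={N}; candidates ⊆ {B,F,L,S,Z}.
∅: V⊥N given ∅ in G with V→· removed — back-door holds.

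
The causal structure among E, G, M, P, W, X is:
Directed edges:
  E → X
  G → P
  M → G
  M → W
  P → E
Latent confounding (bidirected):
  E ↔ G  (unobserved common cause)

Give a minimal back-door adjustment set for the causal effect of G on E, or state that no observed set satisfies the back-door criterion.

desc(G)\{G}={E,P,X}; candidates ⊆ {M,W}.
G↔E: latent back-door arc(s) into G.
size 0: {}; under {} G still reaches {E,M,W,X} ∋ E.
size 1: {M}, {W}; under {M} G still reaches {E,X} ∋ E.
size 2: {M,W}; under {M,W} G still reaches {E,X} ∋ E.
G↔E cannot be blocked by any observed set — no back-door set.

G→E: no observed back-door set.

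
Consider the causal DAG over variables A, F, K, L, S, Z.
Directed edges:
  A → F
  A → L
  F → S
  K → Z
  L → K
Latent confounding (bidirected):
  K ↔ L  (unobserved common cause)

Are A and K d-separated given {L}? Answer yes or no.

Bayes-Ball from A | {L} reaches {F,K,S,Z}.
K ∈ reach(A|{L}) ⇒ A ⊥̸ K | {L}.

No — A and K are d-connected given {L}.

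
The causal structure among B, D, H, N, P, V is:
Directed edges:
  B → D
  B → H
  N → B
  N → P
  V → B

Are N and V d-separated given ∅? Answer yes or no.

Yes — N ⊥ V | ∅.

Bayes-Ball from N | ∅ reaches {B,D,H,P}.
V ∉ reach(N|∅) ⇒ N ⊥ V | ∅.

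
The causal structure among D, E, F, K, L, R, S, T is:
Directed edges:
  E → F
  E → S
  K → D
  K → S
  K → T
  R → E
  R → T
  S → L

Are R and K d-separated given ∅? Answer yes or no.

Yes — R ⊥ K | ∅.

Bayes-Ball from R | ∅ reaches {E,F,L,S,T}.
K ∉ reach(R|∅) ⇒ R ⊥ K | ∅.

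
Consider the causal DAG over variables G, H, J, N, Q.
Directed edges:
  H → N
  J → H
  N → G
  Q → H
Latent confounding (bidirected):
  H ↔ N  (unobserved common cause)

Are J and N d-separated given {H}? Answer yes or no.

No — J and N are d-connected given {H}.

Bayes-Ball from J | {H} reaches {G,N,Q}.
N ∈ reach(J|{H}) ⇒ J ⊥̸ N | {H}.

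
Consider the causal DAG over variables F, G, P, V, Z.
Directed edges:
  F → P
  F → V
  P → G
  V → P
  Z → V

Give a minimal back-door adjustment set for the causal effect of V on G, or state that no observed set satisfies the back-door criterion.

V→G: minimal back-door set {F}.

desc(V)\{V}={G,P}; candidates ⊆ {F,Z}.
size 0: {}; under {} V still reaches {F,G,P,Z} ∋ G.
{F}: V⊥G given {F} in G with V→· removed — back-door holds.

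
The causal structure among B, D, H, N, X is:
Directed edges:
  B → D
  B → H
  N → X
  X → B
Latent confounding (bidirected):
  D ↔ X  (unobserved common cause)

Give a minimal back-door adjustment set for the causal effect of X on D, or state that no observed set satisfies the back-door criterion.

desc(X)\{X}={B,D,H}; candidates ⊆ {N}.
X↔D: latent back-door arc(s) into X.
size 0: {}; under {} X still reaches {D,N} ∋ D.
size 1: {N}; under {N} X still reaches {D} ∋ D.
X↔D cannot be blocked by any observed set — no back-door set.

X→D: no observed back-door set.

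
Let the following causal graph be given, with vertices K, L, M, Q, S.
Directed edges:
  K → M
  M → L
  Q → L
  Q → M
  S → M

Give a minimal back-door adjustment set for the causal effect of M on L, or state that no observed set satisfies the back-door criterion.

desc(M)\{M}={L}; candidates ⊆ {K,Q,S}.
size 0: {}; under {} M still reaches {K,L,Q,S} ∋ L.
{Q}: M⊥L given {Q} in G with M→· removed — back-door holds.

M→L: minimal back-door set {Q}.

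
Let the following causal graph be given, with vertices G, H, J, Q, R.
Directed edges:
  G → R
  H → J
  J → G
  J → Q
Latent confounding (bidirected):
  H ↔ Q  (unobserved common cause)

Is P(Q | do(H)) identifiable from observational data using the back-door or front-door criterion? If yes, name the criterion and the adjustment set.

P(Q|do(H)): frontdoor, adjust for {J}.

desc(H)\{H}={G,J,Q,R}; candidates ⊆ {—}.
H↔Q: latent back-door arc(s) into H.
size 0: {}; under {} H still reaches {Q} ∋ Q.
H↔Q cannot be blocked by any observed set — no back-door set.
{J}: (i) intercepts every directed H→Q path; (ii) no back-door H→{J}; (iii) {H} blocks every back-door {J}→Q. Front-door holds.
P(Q|do(H)) = Σ_{J} P(J|H) Σ_{H'} P(Q|J,H')P(H').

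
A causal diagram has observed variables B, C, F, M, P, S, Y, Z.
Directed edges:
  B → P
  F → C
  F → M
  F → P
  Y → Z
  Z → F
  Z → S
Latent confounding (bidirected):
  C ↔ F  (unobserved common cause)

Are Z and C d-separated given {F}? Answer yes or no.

Bayes-Ball from Z | {F} reaches {C,S,Y}.
C ∈ reach(Z|{F}) ⇒ Z ⊥̸ C | {F}.

No — Z and C are d-connected given {F}.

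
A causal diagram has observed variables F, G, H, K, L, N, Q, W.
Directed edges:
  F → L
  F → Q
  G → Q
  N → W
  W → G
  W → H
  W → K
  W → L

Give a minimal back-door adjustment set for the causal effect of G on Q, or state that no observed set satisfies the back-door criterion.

G→Q: minimal back-door set ∅.

desc(G)\{G}={Q}; candidates ⊆ {F,H,K,L,N,W}.
∅: G⊥Q given ∅ in G with G→· removed — back-door holds.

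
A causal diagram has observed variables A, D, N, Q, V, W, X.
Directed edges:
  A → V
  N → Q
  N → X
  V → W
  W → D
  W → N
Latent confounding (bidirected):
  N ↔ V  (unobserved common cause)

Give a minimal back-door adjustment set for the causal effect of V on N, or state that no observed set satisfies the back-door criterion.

V→N: no observed back-door set.

desc(V)\{V}={D,N,Q,W,X}; candidates ⊆ {A}.
V↔N: latent back-door arc(s) into V.
size 0: {}; under {} V still reaches {A,N,Q,X} ∋ N.
size 1: {A}; under {A} V still reaches {N,Q,X} ∋ N.
V↔N cannot be blocked by any observed set — no back-door set.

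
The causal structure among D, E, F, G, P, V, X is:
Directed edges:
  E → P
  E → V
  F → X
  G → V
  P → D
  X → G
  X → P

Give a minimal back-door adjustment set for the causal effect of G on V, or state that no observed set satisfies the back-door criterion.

desc(G)\{G}={V}; candidates ⊆ {D,E,F,P,X}.
∅: G⊥V given ∅ in G with G→· removed — back-door holds.

G→V: minimal back-door set ∅.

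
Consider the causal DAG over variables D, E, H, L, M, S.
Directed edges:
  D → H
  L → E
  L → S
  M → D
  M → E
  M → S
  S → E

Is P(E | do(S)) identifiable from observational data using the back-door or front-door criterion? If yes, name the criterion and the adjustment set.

desc(S)\{S}={E}; candidates ⊆ {D,H,L,M}.
size 0: {}; under {} S still reaches {D,E,H,L,M} ∋ E.
size 1: {D}, {H}, {L} …(+1); under {D} S still reaches {E,L,M} ∋ E.
{L,M}: S⊥E given {L,M} in G with S→· removed — back-door holds.
P(E|do(S)) = Σ_{L,M} P(E|S,L,M)·P(L,M).

P(E|do(S)): backdoor, adjust for {L, M}.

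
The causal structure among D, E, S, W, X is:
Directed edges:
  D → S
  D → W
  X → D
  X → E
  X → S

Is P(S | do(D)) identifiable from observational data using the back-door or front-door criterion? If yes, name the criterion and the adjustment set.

desc(D)\{D}={S,W}; candidates ⊆ {E,X}.
size 0: {}; under {} D still reaches {E,S,X} ∋ S.
{X}: D⊥S given {X} in G with D→· removed — back-door holds.
P(S|do(D)) = Σ_{X} P(S|D,X)·P(X).

P(S|do(D)): backdoor, adjust for {X}.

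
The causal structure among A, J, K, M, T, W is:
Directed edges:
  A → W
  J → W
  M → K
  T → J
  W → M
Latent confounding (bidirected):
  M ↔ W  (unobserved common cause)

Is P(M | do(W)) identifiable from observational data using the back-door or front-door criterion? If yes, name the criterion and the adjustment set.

desc(W)\{W}={K,M}; candidates ⊆ {A,J,T}.
W↔M: latent back-door arc(s) into W.
size 0: {}; under {} W still reaches {A,J,K,M,T} ∋ M.
size 1: {A}, {J}, {T}; under {A} W still reaches {J,K,M,T} ∋ M.
size 2: {A,J}, {A,T}, {J,T}; under {A,J} W still reaches {K,M} ∋ M.
W↔M cannot be blocked by any observed set — no back-door set.
No mediator lies on a directed W→…→M path.
Neither criterion identifies P(M|do(W)) in this graph.

P(M|do(W)): not identifiable (no BD/FD set).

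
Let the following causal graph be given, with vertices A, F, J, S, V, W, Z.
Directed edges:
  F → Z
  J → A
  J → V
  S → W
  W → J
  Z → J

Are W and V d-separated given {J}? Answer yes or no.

Yes — W ⊥ V | {J}.

Bayes-Ball from W | {J} reaches {F,S,Z}.
V ∉ reach(W|{J}) ⇒ W ⊥ V | {J}.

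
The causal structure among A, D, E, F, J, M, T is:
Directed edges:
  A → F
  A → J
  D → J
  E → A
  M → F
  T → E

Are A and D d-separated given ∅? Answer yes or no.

Bayes-Ball from A | ∅ reaches {E,F,J,T}.
D ∉ reach(A|∅) ⇒ A ⊥ D | ∅.

Yes — A ⊥ D | ∅.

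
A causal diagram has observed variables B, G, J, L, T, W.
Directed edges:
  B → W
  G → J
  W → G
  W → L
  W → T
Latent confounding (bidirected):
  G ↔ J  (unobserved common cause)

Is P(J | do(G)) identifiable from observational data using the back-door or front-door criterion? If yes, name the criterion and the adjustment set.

desc(G)\{G}={J}; candidates ⊆ {B,L,T,W}.
G↔J: latent back-door arc(s) into G.
size 0: {}; under {} G still reaches {B,J,L,T,W} ∋ J.
size 1: {B}, {L}, {T} …(+1); under {B} G still reaches {J,L,T,W} ∋ J.
size 2: {B,L}, {B,T}, {B,W} …(+3); under {B,L} G still reaches {J,T,W} ∋ J.
G↔J cannot be blocked by any observed set — no back-door set.
No mediator lies on a directed G→…→J path.
Neither criterion identifies P(J|do(G)) in this graph.

P(J|do(G)): not identifiable (no BD/FD set).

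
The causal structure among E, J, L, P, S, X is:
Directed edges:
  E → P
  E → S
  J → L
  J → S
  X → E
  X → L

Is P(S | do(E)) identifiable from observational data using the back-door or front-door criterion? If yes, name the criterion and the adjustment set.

desc(E)\{E}={P,S}; candidates ⊆ {J,L,X}.
∅: E⊥S given ∅ in G with E→· removed — back-door holds.
P(S|do(E)) = P(S|E) — no adjustment needed.

P(S|do(E)): backdoor, adjust for ∅.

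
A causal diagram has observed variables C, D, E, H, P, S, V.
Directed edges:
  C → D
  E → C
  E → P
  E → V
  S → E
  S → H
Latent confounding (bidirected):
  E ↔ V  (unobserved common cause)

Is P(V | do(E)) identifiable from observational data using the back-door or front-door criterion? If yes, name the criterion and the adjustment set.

desc(E)\{E}={C,D,P,V}; candidates ⊆ {H,S}.
E↔V: latent back-door arc(s) into E.
size 0: {}; under {} E still reaches {H,S,V} ∋ V.
size 1: {H}, {S}; under {H} E still reaches {S,V} ∋ V.
size 2: {H,S}; under {H,S} E still reaches {V} ∋ V.
E↔V cannot be blocked by any observed set — no back-door set.
No mediator lies on a directed E→…→V path.
Neither criterion identifies P(V|do(E)) in this graph.

P(V|do(E)): not identifiable (no BD/FD set).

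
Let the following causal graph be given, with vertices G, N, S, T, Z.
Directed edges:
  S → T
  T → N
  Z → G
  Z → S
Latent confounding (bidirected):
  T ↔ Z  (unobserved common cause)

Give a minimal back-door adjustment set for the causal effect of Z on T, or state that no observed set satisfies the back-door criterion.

desc(Z)\{Z}={G,N,S,T}; candidates ⊆ {—}.
Z↔T: latent back-door arc(s) into Z.
size 0: {}; under {} Z still reaches {N,T} ∋ T.
Z↔T cannot be blocked by any observed set — no back-door set.

Z→T: no observed back-door set.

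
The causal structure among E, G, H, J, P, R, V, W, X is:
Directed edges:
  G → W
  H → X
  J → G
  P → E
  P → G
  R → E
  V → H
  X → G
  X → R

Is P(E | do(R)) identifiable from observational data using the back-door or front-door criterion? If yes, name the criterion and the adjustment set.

desc(R)\{R}={E}; candidates ⊆ {G,H,J,P,V,W,X}.
∅: R⊥E given ∅ in G with R→· removed — back-door holds.
P(E|do(R)) = P(E|R) — no adjustment needed.

P(E|do(R)): backdoor, adjust for ∅.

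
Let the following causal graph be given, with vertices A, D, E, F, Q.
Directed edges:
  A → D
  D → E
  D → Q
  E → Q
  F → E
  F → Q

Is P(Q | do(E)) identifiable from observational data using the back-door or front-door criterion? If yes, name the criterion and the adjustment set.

P(Q|do(E)): backdoor, adjust for {D, F}.

desc(E)\{E}={Q}; candidates ⊆ {A,D,F}.
size 0: {}; under {} E still reaches {A,D,F,Q} ∋ Q.
size 1: {A}, {D}, {F}; under {A} E still reaches {D,F,Q} ∋ Q.
{D,F}: E⊥Q given {D,F} in G with E→· removed — back-door holds.
P(Q|do(E)) = Σ_{D,F} P(Q|E,D,F)·P(D,F).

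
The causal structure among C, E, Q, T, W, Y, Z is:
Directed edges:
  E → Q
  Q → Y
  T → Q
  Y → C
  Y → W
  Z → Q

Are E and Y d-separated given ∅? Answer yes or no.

No — E and Y are d-connected given ∅.

Bayes-Ball from E | ∅ reaches {C,Q,W,Y}.
Y ∈ reach(E|∅) ⇒ E ⊥̸ Y | ∅.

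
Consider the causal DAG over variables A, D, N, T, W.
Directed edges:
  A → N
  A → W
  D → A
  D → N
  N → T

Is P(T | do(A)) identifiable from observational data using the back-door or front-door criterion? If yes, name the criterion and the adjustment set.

desc(A)\{A}={N,T,W}; candidates ⊆ {D}.
size 0: {}; under {} A still reaches {D,N,T} ∋ T.
{D}: A⊥T given {D} in G with A→· removed — back-door holds.
P(T|do(A)) = Σ_{D} P(T|A,D)·P(D).

P(T|do(A)): backdoor, adjust for {D}.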